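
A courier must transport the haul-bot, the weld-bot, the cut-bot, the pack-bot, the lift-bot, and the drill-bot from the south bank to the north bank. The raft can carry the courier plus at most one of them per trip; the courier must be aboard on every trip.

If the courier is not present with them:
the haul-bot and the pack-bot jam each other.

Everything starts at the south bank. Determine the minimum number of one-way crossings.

11

Counting alone: the courier can take at most 1 across per trip to the north bank, so moving all 6 needs at least 6 loaded trips out, with a return between consecutive ones — at least 11 crossings.
The plan below uses exactly 11 crossings, so it is optimal:
1. Courier goes to the north bank with the haul-bot.
2. Courier goes back to the south bank alone.
3. Courier goes to the north bank with the weld-bot.
4. Courier goes back to the south bank alone.
5. Courier goes to the north bank with the cut-bot.
6. Courier goes back to the south bank alone.
7. Courier goes to the north bank with the lift-bot.
8. Courier goes back to the south bank alone.
9. Courier goes to the north bank with the drill-bot.
10. Courier goes back to the south bank alone.
11. Courier goes to the north bank with the pack-bot.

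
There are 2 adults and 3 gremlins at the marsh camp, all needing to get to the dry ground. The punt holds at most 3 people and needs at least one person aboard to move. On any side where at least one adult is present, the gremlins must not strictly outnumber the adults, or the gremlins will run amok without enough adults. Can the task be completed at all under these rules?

The gremlins already outnumber the adults at the marsh camp before anyone moves, so the starting position itself is disallowed.

No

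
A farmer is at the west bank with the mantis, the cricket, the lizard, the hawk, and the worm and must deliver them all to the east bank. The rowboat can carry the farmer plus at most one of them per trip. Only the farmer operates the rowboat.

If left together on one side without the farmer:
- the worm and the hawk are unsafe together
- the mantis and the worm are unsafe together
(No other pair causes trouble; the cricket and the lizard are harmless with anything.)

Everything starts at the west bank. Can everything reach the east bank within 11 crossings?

Yes — this plan uses 11 crossings (≤ 11):
1. Farmer goes to the east bank with the worm.
2. Farmer goes back to the west bank alone.
3. Farmer goes to the east bank with the mantis.
4. Farmer goes back to the west bank with the worm.
5. Farmer goes to the east bank with the hawk.
6. Farmer goes back to the west bank alone.
7. Farmer goes to the east bank with the cricket.
8. Farmer goes back to the west bank alone.
9. Farmer goes to the east bank with the lizard.
10. Farmer goes back to the west bank alone.
11. Farmer goes to the east bank with the worm.

Yes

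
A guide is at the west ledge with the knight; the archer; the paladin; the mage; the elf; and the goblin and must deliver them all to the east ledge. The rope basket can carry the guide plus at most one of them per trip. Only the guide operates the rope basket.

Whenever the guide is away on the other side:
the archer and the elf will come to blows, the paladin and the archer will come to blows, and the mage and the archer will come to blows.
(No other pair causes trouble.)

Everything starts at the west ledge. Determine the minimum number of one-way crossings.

Following every safe sequence of crossings from the start, the most of the 6 that can be at the east ledge as the rope basket arrives there on crossings 1, 3, 5, 7 is 1, 2, 3, 4 respectively; the best ever achieved is 4 of 6.
From crossing 9 on, no configuration arises that was not already reachable earlier: only 36 distinct safe configurations (who is on which side, and where the rope basket is) can ever be reached, none of them has everyone across, and every continuation just revisits them. So no valid plan exists.

impossible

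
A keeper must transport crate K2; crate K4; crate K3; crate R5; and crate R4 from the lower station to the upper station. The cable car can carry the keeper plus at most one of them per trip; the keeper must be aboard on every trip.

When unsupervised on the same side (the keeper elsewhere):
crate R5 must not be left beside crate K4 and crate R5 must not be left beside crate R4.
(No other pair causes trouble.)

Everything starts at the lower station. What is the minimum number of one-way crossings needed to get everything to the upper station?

Counting alone: the keeper can take at most 1 across per trip to the upper station, so moving all 5 needs at least 5 loaded trips out, with a return between consecutive ones — at least 9 crossings.
The safety rule pushes this higher. Following every safe sequence of crossings, the most of the 5 that can be at the upper station as the cable car arrives there on crossing 9 is 4 — never all 5.
So no plan with fewer than 11 crossings exists, and this one achieves 11:
1. Keeper goes to the upper station with crate R5.  [the lower station: crate K2, crate K3, crate K4, crate R4 | the upper station: crate R5]
2. Keeper goes back to the lower station alone.  [the lower station: crate K2, crate K3, crate K4, crate R4 | the upper station: crate R5]
3. Keeper goes to the upper station with crate K2.  [the lower station: crate K3, crate K4, crate R4 | the upper station: crate K2, crate R5]
4. Keeper goes back to the lower station alone.  [the lower station: crate K3, crate K4, crate R4 | the upper station: crate K2, crate R5]
5. Keeper goes to the upper station with crate K4.  [the lower station: crate K3, crate R4 | the upper station: crate K2, crate K4, crate R5]
6. Keeper goes back to the lower station with crate R5.  [the lower station: crate K3, crate R4, crate R5 | the upper station: crate K2, crate K4]
7. Keeper goes to the upper station with crate R4.  [the lower station: crate K3, crate R5 | the upper station: crate K2, crate K4, crate R4]
8. Keeper goes back to the lower station alone.  [the lower station: crate K3, crate R5 | the upper station: crate K2, crate K4, crate R4]
9. Keeper goes to the upper station with crate K3.  [the lower station: crate R5 | the upper station: crate K2, crate K3, crate K4, crate R4]
10. Keeper goes back to the lower station alone.  [the lower station: crate R5 | the upper station: crate K2, crate K3, crate K4, crate R4]
11. Keeper goes to the upper station with crate R5.  [the lower station: — | the upper station: crate K2, crate K3, crate K4, crate R4, crate R5]

11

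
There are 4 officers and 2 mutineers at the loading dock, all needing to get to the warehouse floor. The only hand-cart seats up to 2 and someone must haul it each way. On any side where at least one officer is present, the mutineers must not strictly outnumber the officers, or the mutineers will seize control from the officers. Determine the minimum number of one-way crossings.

Counting alone: each trip to the warehouse floor takes at most 2 across and each return brings at least 1 back, so after t trips out (and t−1 returns) at most 2t − (t−1) of the 6 are across; that first reaches 6 at t = 5, so at least 9 crossings are needed.
The plan below uses exactly 9 crossings, so it is optimal:
1. 2 mutineers → the warehouse floor.  (the loading dock: 4O 0M; the warehouse floor: 0O 2M)
2. 1 mutineer ← the loading dock.  (the loading dock: 4O 1M; the warehouse floor: 0O 1M)
3. 2 officers → the warehouse floor.  (the loading dock: 2O 1M; the warehouse floor: 2O 1M)
4. 1 mutineer ← the loading dock.  (the loading dock: 2O 2M; the warehouse floor: 2O 0M)
5. 2 mutineers → the warehouse floor.  (the loading dock: 2O 0M; the warehouse floor: 2O 2M)
6. 1 mutineer ← the loading dock.  (the loading dock: 2O 1M; the warehouse floor: 2O 1M)
7. 1 officer and 1 mutineer → the warehouse floor.  (the loading dock: 1O 0M; the warehouse floor: 3O 2M)
8. 1 mutineer ← the loading dock.  (the loading dock: 1O 1M; the warehouse floor: 3O 1M)
9. 1 officer and 1 mutineer → the warehouse floor.  (the loading dock: 0O 0M; the warehouse floor: 4O 2M)

9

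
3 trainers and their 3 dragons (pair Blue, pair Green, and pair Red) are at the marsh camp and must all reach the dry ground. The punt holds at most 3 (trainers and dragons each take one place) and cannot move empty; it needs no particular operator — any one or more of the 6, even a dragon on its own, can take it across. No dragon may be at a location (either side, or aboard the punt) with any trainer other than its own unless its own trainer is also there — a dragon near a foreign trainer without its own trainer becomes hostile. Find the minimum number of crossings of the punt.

5

Counting alone: each trip to the dry ground takes at most 3 across and each return brings at least 1 back, so after t trips out (and t−1 returns) at most 3t − (t−1) of the 6 are across; that first reaches 6 at t = 3, so at least 5 crossings are needed.
The plan below uses exactly 5 crossings, so it is optimal:
1. dragon Blue and trainer Blue cross → the dry ground.
2. trainer Blue crosses ← the marsh camp.
3. trainer Blue, trainer Green, and trainer Red cross → the dry ground.
4. dragon Blue crosses ← the marsh camp.
5. dragon Blue, dragon Green, and dragon Red cross → the dry ground.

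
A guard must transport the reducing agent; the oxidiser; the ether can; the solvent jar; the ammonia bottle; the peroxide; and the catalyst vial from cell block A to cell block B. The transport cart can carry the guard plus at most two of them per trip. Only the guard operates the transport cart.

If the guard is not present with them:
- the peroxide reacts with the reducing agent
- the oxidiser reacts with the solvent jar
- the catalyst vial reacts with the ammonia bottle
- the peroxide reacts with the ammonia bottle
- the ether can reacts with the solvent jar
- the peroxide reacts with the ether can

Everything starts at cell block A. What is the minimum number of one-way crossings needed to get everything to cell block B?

Whatever the first load, the items left behind include a forbidden pair without the guard. No opening move is safe, so no plan exists.

impossible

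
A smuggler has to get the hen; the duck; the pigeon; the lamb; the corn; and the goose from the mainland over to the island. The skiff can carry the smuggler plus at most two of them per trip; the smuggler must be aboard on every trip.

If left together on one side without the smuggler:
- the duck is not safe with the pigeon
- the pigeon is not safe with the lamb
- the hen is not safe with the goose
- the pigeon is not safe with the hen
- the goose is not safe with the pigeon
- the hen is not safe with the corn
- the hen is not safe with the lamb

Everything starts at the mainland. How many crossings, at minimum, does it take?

9

Counting alone: the smuggler can take at most 2 across per trip to the island, so moving all 6 needs at least 3 loaded trips out, with a return between consecutive ones — at least 5 crossings.
The safety rule pushes this higher. Following every safe sequence of crossings, the most of the 6 that can be at the island as the skiff arrives there on crossings 5, 7 is 4, 5 respectively — never all 6.
So no plan with fewer than 9 crossings exists, and this one achieves 9:
1. Smuggler goes to the island with the hen and the pigeon.  [the mainland: the corn, the duck, the goose, the lamb | the island: the hen, the pigeon]
2. Smuggler goes back to the mainland with the hen.  [the mainland: the corn, the duck, the goose, the hen, the lamb | the island: the pigeon]
3. Smuggler goes to the island with the duck and the hen.  [the mainland: the corn, the goose, the lamb | the island: the duck, the hen, the pigeon]
4. Smuggler goes back to the mainland with the pigeon.  [the mainland: the corn, the goose, the lamb, the pigeon | the island: the duck, the hen]
5. Smuggler goes to the island with the goose and the lamb.  [the mainland: the corn, the pigeon | the island: the duck, the goose, the hen, the lamb]
6. Smuggler goes back to the mainland with the hen.  [the mainland: the corn, the hen, the pigeon | the island: the duck, the goose, the lamb]
7. Smuggler goes to the island with the corn and the hen.  [the mainland: the pigeon | the island: the corn, the duck, the goose, the hen, the lamb]
8. Smuggler goes back to the mainland with the hen.  [the mainland: the hen, the pigeon | the island: the corn, the duck, the goose, the lamb]
9. Smuggler goes to the island with the hen and the pigeon.  [the mainland: — | the island: the corn, the duck, the goose, the hen, the lamb, the pigeon]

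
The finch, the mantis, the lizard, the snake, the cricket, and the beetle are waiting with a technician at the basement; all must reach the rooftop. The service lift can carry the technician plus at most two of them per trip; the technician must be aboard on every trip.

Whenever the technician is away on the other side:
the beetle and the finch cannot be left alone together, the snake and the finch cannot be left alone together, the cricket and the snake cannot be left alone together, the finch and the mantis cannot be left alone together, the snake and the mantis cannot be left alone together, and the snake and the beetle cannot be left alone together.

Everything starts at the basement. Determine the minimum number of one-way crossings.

9

Counting alone: the technician can take at most 2 across per trip to the rooftop, so moving all 6 needs at least 3 loaded trips out, with a return between consecutive ones — at least 5 crossings.
The safety rule pushes this higher. Following every safe sequence of crossings, the most of the 6 that can be at the rooftop as the service lift arrives there on crossings 5, 7 is 4, 5 respectively — never all 6.
So no plan with fewer than 9 crossings exists, and this one achieves 9:
1. Technician goes to the rooftop with the finch and the snake.
2. Technician goes back to the basement with the finch.
3. Technician goes to the rooftop with the finch and the lizard.
4. Technician goes back to the basement with the finch.
5. Technician goes to the rooftop with the cricket and the finch.
6. Technician goes back to the basement with the snake.
7. Technician goes to the rooftop with the beetle and the mantis.
8. Technician goes back to the basement with the finch.
9. Technician goes to the rooftop with the finch and the snake.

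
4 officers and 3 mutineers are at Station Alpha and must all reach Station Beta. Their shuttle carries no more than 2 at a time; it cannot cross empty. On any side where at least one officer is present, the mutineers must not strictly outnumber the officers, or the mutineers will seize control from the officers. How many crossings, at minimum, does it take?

11

Counting alone: each trip to Station Beta takes at most 2 across and each return brings at least 1 back, so after t trips out (and t−1 returns) at most 2t − (t−1) of the 7 are across; that first reaches 7 at t = 6, so at least 11 crossings are needed.
The plan below uses exactly 11 crossings, so it is optimal:
1. 2 mutineers → Station Beta.  (Station Alpha: 4O 1M; Station Beta: 0O 2M)
2. 1 mutineer ← Station Alpha.  (Station Alpha: 4O 2M; Station Beta: 0O 1M)
3. 2 mutineers → Station Beta.  (Station Alpha: 4O 0M; Station Beta: 0O 3M)
4. 1 mutineer ← Station Alpha.  (Station Alpha: 4O 1M; Station Beta: 0O 2M)
5. 2 officers → Station Beta.  (Station Alpha: 2O 1M; Station Beta: 2O 2M)
6. 1 mutineer ← Station Alpha.  (Station Alpha: 2O 2M; Station Beta: 2O 1M)
7. 1 officer and 1 mutineer → Station Beta.  (Station Alpha: 1O 1M; Station Beta: 3O 2M)
8. 1 officer ← Station Alpha.  (Station Alpha: 2O 1M; Station Beta: 2O 2M)
9. 1 officer and 1 mutineer → Station Beta.  (Station Alpha: 1O 0M; Station Beta: 3O 3M)
10. 1 mutineer ← Station Alpha.  (Station Alpha: 1O 1M; Station Beta: 3O 2M)
11. 1 officer and 1 mutineer → Station Beta.  (Station Alpha: 0O 0M; Station Beta: 4O 3M)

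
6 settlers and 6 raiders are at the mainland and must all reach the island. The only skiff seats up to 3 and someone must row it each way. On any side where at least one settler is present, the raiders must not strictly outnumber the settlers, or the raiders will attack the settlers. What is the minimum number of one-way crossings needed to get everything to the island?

Following every safe sequence of crossings from the start, the most of the 12 that can be at the island as the skiff arrives there on crossings 1, 3, 5 is 3, 5, 6 respectively; the best ever achieved is 6 of 12.
From crossing 7 on, no configuration arises that was not already reachable earlier: only 17 distinct safe configurations (who is on which side, and where the skiff is) can ever be reached, none of them has everyone across, and every continuation just revisits them. They are: 0 settlers + 0 raiders across (skiff back at the start); 0 settlers + 1 raider across (skiff there); 0 settlers + 1 raider across (skiff back at the start); 0 settlers + 2 raiders across (skiff there); 0 settlers + 2 raiders across (skiff back at the start); 0 settlers + 3 raiders across (skiff there); 0 settlers + 3 raiders across (skiff back at the start); 0 settlers + 4 raiders across (skiff there); 0 settlers + 4 raiders across (skiff back at the start); 0 settlers + 5 raiders across (skiff there); 0 settlers + 5 raiders across (skiff back at the start); 0 settlers + 6 raiders across (skiff there); 1 settler + 1 raider across (skiff there); 1 settler + 1 raider across (skiff back at the start); 2 settlers + 2 raiders across (skiff there); 2 settlers + 2 raiders across (skiff back at the start); 3 settlers + 3 raiders across (skiff there). So no valid plan exists.

impossible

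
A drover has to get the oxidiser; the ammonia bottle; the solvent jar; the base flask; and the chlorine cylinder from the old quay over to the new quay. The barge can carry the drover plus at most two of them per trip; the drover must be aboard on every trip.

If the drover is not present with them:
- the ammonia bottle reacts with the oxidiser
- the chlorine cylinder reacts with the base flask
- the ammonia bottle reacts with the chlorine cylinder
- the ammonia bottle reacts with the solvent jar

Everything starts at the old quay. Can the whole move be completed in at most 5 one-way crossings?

Yes — this plan uses 5 crossings (≤ 5):
1. Drover goes to the new quay with the ammonia bottle and the base flask.  [the old quay: the chlorine cylinder, the oxidiser, the solvent jar | the new quay: the ammonia bottle, the base flask]
2. Drover goes back to the old quay alone.  [the old quay: the chlorine cylinder, the oxidiser, the solvent jar | the new quay: the ammonia bottle, the base flask]
3. Drover goes to the new quay with the oxidiser and the solvent jar.  [the old quay: the chlorine cylinder | the new quay: the ammonia bottle, the base flask, the oxidiser, the solvent jar]
4. Drover goes back to the old quay with the ammonia bottle.  [the old quay: the ammonia bottle, the chlorine cylinder | the new quay: the base flask, the oxidiser, the solvent jar]
5. Drover goes to the new quay with the ammonia bottle and the chlorine cylinder.  [the old quay: — | the new quay: the ammonia bottle, the base flask, the chlorine cylinder, the oxidiser, the solvent jar]

Yes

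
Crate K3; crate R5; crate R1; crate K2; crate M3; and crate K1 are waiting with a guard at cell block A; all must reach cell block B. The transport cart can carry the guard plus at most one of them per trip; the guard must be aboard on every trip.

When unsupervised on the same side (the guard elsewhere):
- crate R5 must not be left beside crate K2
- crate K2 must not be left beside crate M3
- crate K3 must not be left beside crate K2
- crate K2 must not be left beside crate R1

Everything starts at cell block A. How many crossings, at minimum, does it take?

Following every safe sequence of crossings from the start, the most of the 6 that can be at cell block B as the transport cart arrives there on crossings 1, 3, 5 is 1, 2, 3 respectively; the best ever achieved is 3 of 6.
From crossing 7 on, no configuration arises that was not already reachable earlier: only 22 distinct safe configurations (who is on which side, and where the transport cart is) can ever be reached, none of them has everyone across, and every continuation just revisits them. So no valid plan exists.

impossible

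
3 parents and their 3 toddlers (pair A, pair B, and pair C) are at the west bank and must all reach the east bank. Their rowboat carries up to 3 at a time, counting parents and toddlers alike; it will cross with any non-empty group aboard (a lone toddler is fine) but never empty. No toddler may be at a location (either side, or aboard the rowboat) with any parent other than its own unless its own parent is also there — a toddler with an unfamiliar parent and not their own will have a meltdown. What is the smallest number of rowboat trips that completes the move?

5

Counting alone: each trip to the east bank takes at most 3 across and each return brings at least 1 back, so after t trips out (and t−1 returns) at most 3t − (t−1) of the 6 are across; that first reaches 6 at t = 3, so at least 5 crossings are needed.
The plan below uses exactly 5 crossings, so it is optimal:
1. parent A and toddler A cross → the east bank.
2. parent A crosses ← the west bank.
3. parent A, parent B, and parent C cross → the east bank.
4. toddler A crosses ← the west bank.
5. toddler A, toddler B, and toddler C cross → the east bank.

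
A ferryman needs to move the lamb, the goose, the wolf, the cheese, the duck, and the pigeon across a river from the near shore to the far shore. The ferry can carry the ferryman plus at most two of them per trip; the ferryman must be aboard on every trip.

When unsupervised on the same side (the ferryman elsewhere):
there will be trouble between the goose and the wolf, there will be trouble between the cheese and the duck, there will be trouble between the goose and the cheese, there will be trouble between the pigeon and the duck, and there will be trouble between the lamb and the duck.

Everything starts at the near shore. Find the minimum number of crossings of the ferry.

7

Counting alone: the ferryman can take at most 2 across per trip to the far shore, so moving all 6 needs at least 3 loaded trips out, with a return between consecutive ones — at least 5 crossings.
The safety rule pushes this higher. Following every safe sequence of crossings, the most of the 6 that can be at the far shore as the ferry arrives there on crossing 5 is 5 — never all 6.
So no plan with fewer than 7 crossings exists, and this one achieves 7:
1. Ferryman goes to the far shore with the duck and the goose.  [the near shore: the cheese, the lamb, the pigeon, the wolf | the far shore: the duck, the goose]
2. Ferryman goes back to the near shore alone.  [the near shore: the cheese, the lamb, the pigeon, the wolf | the far shore: the duck, the goose]
3. Ferryman goes to the far shore with the lamb and the wolf.  [the near shore: the cheese, the pigeon | the far shore: the duck, the goose, the lamb, the wolf]
4. Ferryman goes back to the near shore with the duck and the goose.  [the near shore: the cheese, the duck, the goose, the pigeon | the far shore: the lamb, the wolf]
5. Ferryman goes to the far shore with the cheese and the pigeon.  [the near shore: the duck, the goose | the far shore: the cheese, the lamb, the pigeon, the wolf]
6. Ferryman goes back to the near shore alone.  [the near shore: the duck, the goose | the far shore: the cheese, the lamb, the pigeon, the wolf]
7. Ferryman goes to the far shore with the duck and the goose.  [the near shore: — | the far shore: the cheese, the duck, the goose, the lamb, the pigeon, the wolf]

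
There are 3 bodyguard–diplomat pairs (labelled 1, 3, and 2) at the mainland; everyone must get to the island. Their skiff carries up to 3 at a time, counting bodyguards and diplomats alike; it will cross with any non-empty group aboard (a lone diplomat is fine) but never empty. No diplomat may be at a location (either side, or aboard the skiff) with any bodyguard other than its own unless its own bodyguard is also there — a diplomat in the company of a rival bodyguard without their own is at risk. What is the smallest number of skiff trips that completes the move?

Counting alone: each trip to the island takes at most 3 across and each return brings at least 1 back, so after t trips out (and t−1 returns) at most 3t − (t−1) of the 6 are across; that first reaches 6 at t = 3, so at least 5 crossings are needed.
The plan below uses exactly 5 crossings, so it is optimal:
1. bodyguard 1 and diplomat 1 cross → the island.
2. bodyguard 1 crosses ← the mainland.
3. bodyguard 1, bodyguard 2, and bodyguard 3 cross → the island.
4. diplomat 1 crosses ← the mainland.
5. diplomat 1, diplomat 2, and diplomat 3 cross → the island.

5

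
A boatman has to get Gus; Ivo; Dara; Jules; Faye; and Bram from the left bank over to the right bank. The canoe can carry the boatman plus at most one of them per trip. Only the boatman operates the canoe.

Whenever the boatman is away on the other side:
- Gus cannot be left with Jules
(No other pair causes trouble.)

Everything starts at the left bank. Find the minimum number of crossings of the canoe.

11

Counting alone: the boatman can take at most 1 across per trip to the right bank, so moving all 6 needs at least 6 loaded trips out, with a return between consecutive ones — at least 11 crossings.
The plan below uses exactly 11 crossings, so it is optimal:
1. Boatman goes to the right bank with Gus.  [the left bank: Bram, Dara, Faye, Ivo, Jules | the right bank: Gus]
2. Boatman goes back to the left bank alone.  [the left bank: Bram, Dara, Faye, Ivo, Jules | the right bank: Gus]
3. Boatman goes to the right bank with Ivo.  [the left bank: Bram, Dara, Faye, Jules | the right bank: Gus, Ivo]
4. Boatman goes back to the left bank alone.  [the left bank: Bram, Dara, Faye, Jules | the right bank: Gus, Ivo]
5. Boatman goes to the right bank with Dara.  [the left bank: Bram, Faye, Jules | the right bank: Dara, Gus, Ivo]
6. Boatman goes back to the left bank alone.  [the left bank: Bram, Faye, Jules | the right bank: Dara, Gus, Ivo]
7. Boatman goes to the right bank with Faye.  [the left bank: Bram, Jules | the right bank: Dara, Faye, Gus, Ivo]
8. Boatman goes back to the left bank alone.  [the left bank: Bram, Jules | the right bank: Dara, Faye, Gus, Ivo]
9. Boatman goes to the right bank with Bram.  [the left bank: Jules | the right bank: Bram, Dara, Faye, Gus, Ivo]
10. Boatman goes back to the left bank alone.  [the left bank: Jules | the right bank: Bram, Dara, Faye, Gus, Ivo]
11. Boatman goes to the right bank with Jules.  [the left bank: — | the right bank: Bram, Dara, Faye, Gus, Ivo, Jules]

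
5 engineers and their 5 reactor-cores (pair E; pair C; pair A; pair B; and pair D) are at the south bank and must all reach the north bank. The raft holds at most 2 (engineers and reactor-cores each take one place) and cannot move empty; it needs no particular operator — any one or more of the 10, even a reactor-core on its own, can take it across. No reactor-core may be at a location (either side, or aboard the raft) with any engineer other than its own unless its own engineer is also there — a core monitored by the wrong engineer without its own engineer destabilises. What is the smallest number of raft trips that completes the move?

Following every safe sequence of crossings from the start, the most of the 10 that can be at the north bank as the raft arrives there on crossings 1, 3, 5, 7 is 2, 3, 4, 5 respectively; the best ever achieved is 5 of 10.
From crossing 9 on, no configuration arises that was not already reachable earlier: only 82 distinct safe configurations (who is on which side, and where the raft is) can ever be reached, none of them has everyone across, and every continuation just revisits them. So no valid plan exists.

impossible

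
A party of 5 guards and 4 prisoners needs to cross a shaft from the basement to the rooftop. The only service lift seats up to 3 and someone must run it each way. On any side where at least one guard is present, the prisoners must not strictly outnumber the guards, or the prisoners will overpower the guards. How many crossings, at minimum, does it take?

Counting alone: each trip to the rooftop takes at most 3 across and each return brings at least 1 back, so after t trips out (and t−1 returns) at most 3t − (t−1) of the 9 are across; that first reaches 9 at t = 4, so at least 7 crossings are needed.
The plan below uses exactly 7 crossings, so it is optimal:
1. 3 prisoners → the rooftop.  (the basement: 5G 1P; the rooftop: 0G 3P)
2. 1 prisoner ← the basement.  (the basement: 5G 2P; the rooftop: 0G 2P)
3. 3 guards → the rooftop.  (the basement: 2G 2P; the rooftop: 3G 2P)
4. 1 guard ← the basement.  (the basement: 3G 2P; the rooftop: 2G 2P)
5. 2 guards and 1 prisoner → the rooftop.  (the basement: 1G 1P; the rooftop: 4G 3P)
6. 1 guard ← the basement.  (the basement: 2G 1P; the rooftop: 3G 3P)
7. 2 guards and 1 prisoner → the rooftop.  (the basement: 0G 0P; the rooftop: 5G 4P)

7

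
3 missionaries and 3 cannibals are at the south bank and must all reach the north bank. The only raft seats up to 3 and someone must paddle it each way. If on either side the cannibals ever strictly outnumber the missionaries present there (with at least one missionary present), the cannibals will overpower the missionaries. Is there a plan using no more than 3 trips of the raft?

No

Counting alone: each trip to the north bank takes at most 3 across and each return brings at least 1 back, so after t trips out (and t−1 returns) at most 3t − (t−1) of the 6 are across; that first reaches 6 at t = 3, so at least 5 crossings are needed.
Since 3 < 5, 3 crossings cannot be enough. (The shortest complete plan in fact takes 5:)
1. 2 cannibals → the north bank.  (the south bank: 3M 1C; the north bank: 0M 2C)
2. 1 cannibal ← the south bank.  (the south bank: 3M 2C; the north bank: 0M 1C)
3. 3 missionaries → the north bank.  (the south bank: 0M 2C; the north bank: 3M 1C)
4. 1 cannibal ← the south bank.  (the south bank: 0M 3C; the north bank: 3M 0C)
5. 3 cannibals → the north bank.  (the south bank: 0M 0C; the north bank: 3M 3C)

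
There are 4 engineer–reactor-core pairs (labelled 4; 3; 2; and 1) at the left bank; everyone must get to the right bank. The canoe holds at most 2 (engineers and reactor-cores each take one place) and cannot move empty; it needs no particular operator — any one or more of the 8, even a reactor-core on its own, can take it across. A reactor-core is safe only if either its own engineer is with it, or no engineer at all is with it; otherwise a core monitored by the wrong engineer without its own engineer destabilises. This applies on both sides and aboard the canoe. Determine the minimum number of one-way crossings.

Following every safe sequence of crossings from the start, the most of the 8 that can be at the right bank as the canoe arrives there on crossings 1, 3, 5 is 2, 3, 4 respectively; the best ever achieved is 4 of 8.
From crossing 7 on, no configuration arises that was not already reachable earlier: only 44 distinct safe configurations (who is on which side, and where the canoe is) can ever be reached, none of them has everyone across, and every continuation just revisits them. So no valid plan exists.

impossible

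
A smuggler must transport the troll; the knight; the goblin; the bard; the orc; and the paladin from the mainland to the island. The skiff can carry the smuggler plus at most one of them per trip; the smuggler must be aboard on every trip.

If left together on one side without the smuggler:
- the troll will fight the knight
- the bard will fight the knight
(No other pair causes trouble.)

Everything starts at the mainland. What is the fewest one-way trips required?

13

Counting alone: the smuggler can take at most 1 across per trip to the island, so moving all 6 needs at least 6 loaded trips out, with a return between consecutive ones — at least 11 crossings.
The safety rule pushes this higher. Following every safe sequence of crossings, the most of the 6 that can be at the island as the skiff arrives there on crossing 11 is 5 — never all 6.
So no plan with fewer than 13 crossings exists, and this one achieves 13:
1. Smuggler goes to the island with the knight.
2. Smuggler goes back to the mainland alone.
3. Smuggler goes to the island with the troll.
4. Smuggler goes back to the mainland with the knight.
5. Smuggler goes to the island with the bard.
6. Smuggler goes back to the mainland alone.
7. Smuggler goes to the island with the goblin.
8. Smuggler goes back to the mainland alone.
9. Smuggler goes to the island with the orc.
10. Smuggler goes back to the mainland alone.
11. Smuggler goes to the island with the paladin.
12. Smuggler goes back to the mainland alone.
13. Smuggler goes to the island with the knight.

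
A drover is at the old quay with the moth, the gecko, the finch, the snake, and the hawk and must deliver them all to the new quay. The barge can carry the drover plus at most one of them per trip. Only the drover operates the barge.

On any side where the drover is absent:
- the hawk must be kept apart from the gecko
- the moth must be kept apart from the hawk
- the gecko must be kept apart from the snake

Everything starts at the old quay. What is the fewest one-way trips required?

Whatever the first load, the items left behind include a forbidden pair without the drover. No opening move is safe, so no plan exists.

impossible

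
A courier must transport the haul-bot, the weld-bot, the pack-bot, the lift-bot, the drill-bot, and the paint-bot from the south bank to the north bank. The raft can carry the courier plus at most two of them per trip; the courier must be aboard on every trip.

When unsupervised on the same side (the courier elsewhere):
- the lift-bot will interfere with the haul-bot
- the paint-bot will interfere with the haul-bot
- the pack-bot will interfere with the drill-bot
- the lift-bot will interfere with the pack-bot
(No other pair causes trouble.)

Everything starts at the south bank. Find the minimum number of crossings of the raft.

7

Counting alone: the courier can take at most 2 across per trip to the north bank, so moving all 6 needs at least 3 loaded trips out, with a return between consecutive ones — at least 5 crossings.
The safety rule pushes this higher. Following every safe sequence of crossings, the most of the 6 that can be at the north bank as the raft arrives there on crossing 5 is 5 — never all 6.
So no plan with fewer than 7 crossings exists, and this one achieves 7:
1. Courier goes to the north bank with the haul-bot and the pack-bot.  [the south bank: the drill-bot, the lift-bot, the paint-bot, the weld-bot | the north bank: the haul-bot, the pack-bot]
2. Courier goes back to the south bank alone.  [the south bank: the drill-bot, the lift-bot, the paint-bot, the weld-bot | the north bank: the haul-bot, the pack-bot]
3. Courier goes to the north bank with the lift-bot and the weld-bot.  [the south bank: the drill-bot, the paint-bot | the north bank: the haul-bot, the lift-bot, the pack-bot, the weld-bot]
4. Courier goes back to the south bank with the haul-bot and the pack-bot.  [the south bank: the drill-bot, the haul-bot, the pack-bot, the paint-bot | the north bank: the lift-bot, the weld-bot]
5. Courier goes to the north bank with the drill-bot and the paint-bot.  [the south bank: the haul-bot, the pack-bot | the north bank: the drill-bot, the lift-bot, the paint-bot, the weld-bot]
6. Courier goes back to the south bank alone.  [the south bank: the haul-bot, the pack-bot | the north bank: the drill-bot, the lift-bot, the paint-bot, the weld-bot]
7. Courier goes to the north bank with the haul-bot and the pack-bot.  [the south bank: — | the north bank: the drill-bot, the haul-bot, the lift-bot, the pack-bot, the paint-bot, the weld-bot]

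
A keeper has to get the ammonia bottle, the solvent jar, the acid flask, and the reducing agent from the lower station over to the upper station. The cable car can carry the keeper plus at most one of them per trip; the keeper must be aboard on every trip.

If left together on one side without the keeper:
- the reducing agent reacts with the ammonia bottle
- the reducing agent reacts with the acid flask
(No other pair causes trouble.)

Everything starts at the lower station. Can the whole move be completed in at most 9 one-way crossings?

Yes

Yes — this plan uses 9 crossings (≤ 9):
1. Keeper goes to the upper station with the reducing agent.
2. Keeper goes back to the lower station alone.
3. Keeper goes to the upper station with the ammonia bottle.
4. Keeper goes back to the lower station with the reducing agent.
5. Keeper goes to the upper station with the acid flask.
6. Keeper goes back to the lower station alone.
7. Keeper goes to the upper station with the solvent jar.
8. Keeper goes back to the lower station alone.
9. Keeper goes to the upper station with the reducing agent.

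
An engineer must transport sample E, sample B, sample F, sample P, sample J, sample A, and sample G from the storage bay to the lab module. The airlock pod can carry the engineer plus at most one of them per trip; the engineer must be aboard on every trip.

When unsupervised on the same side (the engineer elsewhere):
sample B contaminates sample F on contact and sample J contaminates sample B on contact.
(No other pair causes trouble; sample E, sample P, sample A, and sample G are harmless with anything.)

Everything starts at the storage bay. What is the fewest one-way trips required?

Counting alone: the engineer can take at most 1 across per trip to the lab module, so moving all 7 needs at least 7 loaded trips out, with a return between consecutive ones — at least 13 crossings.
The safety rule pushes this higher. Following every safe sequence of crossings, the most of the 7 that can be at the lab module as the airlock pod arrives there on crossing 13 is 6 — never all 7.
So no plan with fewer than 15 crossings exists, and this one achieves 15:
1. Engineer goes to the lab module with sample B.  [the storage bay: sample A, sample E, sample F, sample G, sample J, sample P | the lab module: sample B]
2. Engineer goes back to the storage bay alone.  [the storage bay: sample A, sample E, sample F, sample G, sample J, sample P | the lab module: sample B]
3. Engineer goes to the lab module with sample E.  [the storage bay: sample A, sample F, sample G, sample J, sample P | the lab module: sample B, sample E]
4. Engineer goes back to the storage bay alone.  [the storage bay: sample A, sample F, sample G, sample J, sample P | the lab module: sample B, sample E]
5. Engineer goes to the lab module with sample F.  [the storage bay: sample A, sample G, sample J, sample P | the lab module: sample B, sample E, sample F]
6. Engineer goes back to the storage bay with sample B.  [the storage bay: sample A, sample B, sample G, sample J, sample P | the lab module: sample E, sample F]
7. Engineer goes to the lab module with sample J.  [the storage bay: sample A, sample B, sample G, sample P | the lab module: sample E, sample F, sample J]
8. Engineer goes back to the storage bay alone.  [the storage bay: sample A, sample B, sample G, sample P | the lab module: sample E, sample F, sample J]
9. Engineer goes to the lab module with sample P.  [the storage bay: sample A, sample B, sample G | the lab module: sample E, sample F, sample J, sample P]
10. Engineer goes back to the storage bay alone.  [the storage bay: sample A, sample B, sample G | the lab module: sample E, sample F, sample J, sample P]
11. Engineer goes to the lab module with sample A.  [the storage bay: sample B, sample G | the lab module: sample A, sample E, sample F, sample J, sample P]
12. Engineer goes back to the storage bay alone.  [the storage bay: sample B, sample G | the lab module: sample A, sample E, sample F, sample J, sample P]
13. Engineer goes to the lab module with sample G.  [the storage bay: sample B | the lab module: sample A, sample E, sample F, sample G, sample J, sample P]
14. Engineer goes back to the storage bay alone.  [the storage bay: sample B | the lab module: sample A, sample E, sample F, sample G, sample J, sample P]
15. Engineer goes to the lab module with sample B.  [the storage bay: — | the lab module: sample A, sample B, sample E, sample F, sample G, sample J, sample P]

15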